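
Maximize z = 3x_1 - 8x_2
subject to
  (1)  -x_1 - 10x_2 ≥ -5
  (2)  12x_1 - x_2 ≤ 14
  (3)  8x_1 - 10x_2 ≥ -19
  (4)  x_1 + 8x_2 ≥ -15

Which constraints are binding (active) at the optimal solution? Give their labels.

Extreme points and z = 3x_1 - 8x_2:
  (145/121, 46/121) → z = 67/121
  (-14/9, 59/90) → z = -446/45
  (1, -2) → z = 19
  (-151/37, -101/74) → z = -49/37

The maximum is at (1, -2). Substituting into each constraint, equality holds for (2) and (4); the remaining constraints have slack.

(2) and (4)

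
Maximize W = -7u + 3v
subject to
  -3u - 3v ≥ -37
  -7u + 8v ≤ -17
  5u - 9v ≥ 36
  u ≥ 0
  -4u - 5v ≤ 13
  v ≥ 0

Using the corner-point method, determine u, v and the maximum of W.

u = 36/5, v = 0, maximum W = -252/5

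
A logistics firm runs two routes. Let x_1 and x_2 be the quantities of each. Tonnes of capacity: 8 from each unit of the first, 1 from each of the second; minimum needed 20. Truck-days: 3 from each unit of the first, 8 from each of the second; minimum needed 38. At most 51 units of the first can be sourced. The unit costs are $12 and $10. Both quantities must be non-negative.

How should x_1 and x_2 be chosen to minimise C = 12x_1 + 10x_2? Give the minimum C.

Extreme points and C = 12x_1 + 10x_2:
  (0, 20) → C = 200
  (38/3, 0) → C = 152
  (51, 0) → C = 612
  (2, 4) → C = 64
The feasible region is unbounded (it extends along (0, 1)), but C strictly increases along every unbounded feasible direction, so there is no improving ray and the minimum is attained at a vertex.

The binding constraints are 8x_1 + x_2 = 20 and 3x_1 + 8x_2 = 38.
Solving simultaneously gives x_1 = 2, x_2 = 4.

x_1 = 2, x_2 = 4, minimum C = 64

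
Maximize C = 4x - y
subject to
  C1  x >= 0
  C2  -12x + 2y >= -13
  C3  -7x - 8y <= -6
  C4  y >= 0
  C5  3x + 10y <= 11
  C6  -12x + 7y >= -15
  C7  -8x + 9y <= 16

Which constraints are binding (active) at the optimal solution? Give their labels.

C2 and C4

Vertices and C = 4x - y:
  (0, 3/4) → C = -3/4
  (0, 11/10) → C = -11/10
  (13/12, 0) → C = 13/3
  (76/63, 31/42) → C = 515/126
  (6/7, 0) → C = 24/7

The maximum is at (13/12, 0). Substituting into each constraint, equality holds for C2 and C4; the remaining constraints have slack.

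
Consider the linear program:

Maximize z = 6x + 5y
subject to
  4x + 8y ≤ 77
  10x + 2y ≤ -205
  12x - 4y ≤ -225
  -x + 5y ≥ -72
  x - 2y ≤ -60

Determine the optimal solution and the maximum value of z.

x = -299/12, y = 265/12, maximum z = -469/12

Corner points and z = 6x + 5y:
  (-299/12, 265/12) → z = -469/12
  (-265/11, 395/22) → z = -1205/22
  (-148, -44) → z = -1108
The feasible region is unbounded (it extends along (-5, -1), (-2, 1)), but z strictly decreases along every unbounded feasible direction, so there is no improving ray and the maximum is attained at a vertex.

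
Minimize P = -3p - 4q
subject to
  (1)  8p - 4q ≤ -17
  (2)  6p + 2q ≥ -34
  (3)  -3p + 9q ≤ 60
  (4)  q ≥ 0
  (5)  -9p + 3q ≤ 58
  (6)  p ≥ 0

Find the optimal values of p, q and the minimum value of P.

Vertices and P = -3p - 4q:
  (29/20, 143/20) → P = -659/20
  (0, 17/4) → P = -17
  (0, 20/3) → P = -80/3

p = 29/20, q = 143/20, minimum P = -659/20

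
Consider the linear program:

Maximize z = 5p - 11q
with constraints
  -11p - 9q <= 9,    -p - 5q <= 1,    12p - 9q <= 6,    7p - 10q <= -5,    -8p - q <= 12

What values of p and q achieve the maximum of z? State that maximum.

p = -7/9, q = -2/45, maximum z = -17/5

Extreme points and z = 5p - 11q:
  (-18/23, -1/23) → z = -79/23
  (-99/61, 60/61) → z = -1155/61
  (-7/9, -2/45) → z = -17/5
  (35/19, 34/19) → z = -199/19
The feasible region is unbounded (it extends along (-1, 8), (3, 4)), but z strictly decreases along every unbounded feasible direction, so there is no improving ray and the maximum is attained at a vertex.

The optimum lies where -p - 5q = 1 and 7p - 10q = -5.
Solving simultaneously gives p = -7/9, q = -2/45.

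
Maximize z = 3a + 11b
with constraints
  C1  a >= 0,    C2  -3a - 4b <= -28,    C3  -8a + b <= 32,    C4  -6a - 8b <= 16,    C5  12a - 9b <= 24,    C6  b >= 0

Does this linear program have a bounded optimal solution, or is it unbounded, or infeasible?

unbounded

From the feasible point (0, 7), moving in the direction (1, 8) keeps every constraint satisfied while z increases without bound.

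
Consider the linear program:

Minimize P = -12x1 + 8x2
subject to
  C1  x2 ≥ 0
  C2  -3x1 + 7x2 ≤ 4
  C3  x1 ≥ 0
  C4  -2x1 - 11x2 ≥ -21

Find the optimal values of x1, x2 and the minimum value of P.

x1 = 21/2, x2 = 0, minimum P = -126

Feasible corners and P = -12x1 + 8x2:
  (0, 0) → P = 0
  (21/2, 0) → P = -126
  (0, 4/7) → P = 32/7
  (103/47, 71/47) → P = -668/47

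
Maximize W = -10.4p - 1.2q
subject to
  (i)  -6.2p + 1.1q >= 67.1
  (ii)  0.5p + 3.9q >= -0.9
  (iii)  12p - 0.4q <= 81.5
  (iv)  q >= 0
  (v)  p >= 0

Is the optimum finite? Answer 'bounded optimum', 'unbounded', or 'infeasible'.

Extreme points and W = -10.4p - 1.2q:
  (11649/1072, 65525/536) → W = -87003/335
  (0, 61) → W = -73.2
The feasible region has finitely many vertices and no improving ray; the maximum is -73.2 at (0, 61).

bounded optimum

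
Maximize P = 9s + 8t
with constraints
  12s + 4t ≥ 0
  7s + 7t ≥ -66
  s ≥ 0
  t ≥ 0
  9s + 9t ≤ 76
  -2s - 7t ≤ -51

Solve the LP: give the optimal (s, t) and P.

s = 73/45, t = 307/45, maximum P = 3113/45

Corner points and P = 9s + 8t:
  (0, 76/9) → P = 608/9
  (0, 51/7) → P = 408/7
  (73/45, 307/45) → P = 3113/45

At the optimal vertex, 9s + 9t = 76 and -2s - 7t = -51.
Solving simultaneously gives s = 73/45, t = 307/45.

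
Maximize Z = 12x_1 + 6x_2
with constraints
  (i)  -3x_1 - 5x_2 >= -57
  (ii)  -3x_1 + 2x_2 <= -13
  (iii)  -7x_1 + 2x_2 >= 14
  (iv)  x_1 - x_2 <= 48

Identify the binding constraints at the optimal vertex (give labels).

(ii) and (iii)

Corner points and Z = 12x_1 + 6x_2:
  (-27/4, -133/8) → Z = -723/4
  (-83, -131) → Z = -1782
  (-22, -70) → Z = -684

The maximum is at (-27/4, -133/8). Substituting into each constraint, equality holds for (ii) and (iii); the remaining constraints have slack.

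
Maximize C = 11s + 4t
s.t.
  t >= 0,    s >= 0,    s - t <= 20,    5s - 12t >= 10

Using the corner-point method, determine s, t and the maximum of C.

Feasible corners and C = 11s + 4t:
  (20, 0) → C = 220
  (2, 0) → C = 22
  (230/7, 90/7) → C = 2890/7

At the optimal vertex, s - t = 20 and 5s - 12t = 10.
Solving simultaneously gives s = 230/7, t = 90/7.

s = 230/7, t = 90/7, maximum C = 2890/7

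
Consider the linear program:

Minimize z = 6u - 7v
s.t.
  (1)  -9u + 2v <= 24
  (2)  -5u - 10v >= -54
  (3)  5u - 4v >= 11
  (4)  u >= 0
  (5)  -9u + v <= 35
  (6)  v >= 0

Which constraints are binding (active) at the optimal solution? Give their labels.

(2) and (3)

Feasible corners and z = 6u - 7v:
  (163/35, 43/14) → z = 451/70
  (54/5, 0) → z = 324/5
  (11/5, 0) → z = 66/5

The minimum is at (163/35, 43/14). Substituting into each constraint, equality holds for (2) and (3); the remaining constraints have slack.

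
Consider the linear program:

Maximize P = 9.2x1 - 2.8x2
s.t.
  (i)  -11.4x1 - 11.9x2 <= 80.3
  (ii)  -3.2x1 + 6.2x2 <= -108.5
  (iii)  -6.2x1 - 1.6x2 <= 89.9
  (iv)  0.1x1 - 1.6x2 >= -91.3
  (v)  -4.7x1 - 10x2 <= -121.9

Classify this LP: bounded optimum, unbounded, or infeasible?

unbounded

From the feasible point (36983/225, 30301/450), moving in the direction (1.6, 0.1) keeps every constraint satisfied while P increases without bound.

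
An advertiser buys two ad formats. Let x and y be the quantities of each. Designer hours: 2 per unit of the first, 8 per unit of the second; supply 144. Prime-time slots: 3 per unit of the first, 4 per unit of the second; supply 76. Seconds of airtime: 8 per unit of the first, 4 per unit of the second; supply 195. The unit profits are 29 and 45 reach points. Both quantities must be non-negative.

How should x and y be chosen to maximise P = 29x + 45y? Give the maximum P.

Feasible corners and P = 29x + 45y:
  (0, 0) → P = 0
  (0, 18) → P = 810
  (195/8, 0) → P = 5655/8
  (2, 35/2) → P = 1691/2
  (119/5, 23/20) → P = 14839/20

The optimum lies where 2x + 8y = 144 and 3x + 4y = 76.
Solving simultaneously gives x = 2, y = 35/2.

x = 2, y = 35/2, maximum P = 1691/2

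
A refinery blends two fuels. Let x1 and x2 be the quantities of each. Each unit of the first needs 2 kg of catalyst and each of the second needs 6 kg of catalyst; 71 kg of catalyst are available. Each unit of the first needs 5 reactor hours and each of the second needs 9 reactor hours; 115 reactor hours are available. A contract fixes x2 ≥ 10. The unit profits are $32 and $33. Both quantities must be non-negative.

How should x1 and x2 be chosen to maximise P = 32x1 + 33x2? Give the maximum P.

x1 = 5, x2 = 10, maximum P = 490

Extreme points and P = 32x1 + 33x2:
  (0, 71/6) → P = 781/2
  (0, 10) → P = 330
  (17/4, 125/12) → P = 1919/4
  (5, 10) → P = 490

The optimum lies where 5x1 + 9x2 = 115 and x2 = 10.
Solving simultaneously gives x1 = 5, x2 = 10.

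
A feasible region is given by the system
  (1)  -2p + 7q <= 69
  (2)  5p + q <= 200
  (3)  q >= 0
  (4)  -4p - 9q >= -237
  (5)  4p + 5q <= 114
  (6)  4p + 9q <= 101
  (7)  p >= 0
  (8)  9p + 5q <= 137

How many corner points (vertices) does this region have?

5

Intersecting each pair of boundary lines and keeping only the points that satisfy every inequality leaves:
  (43/23, 239/23)
  (0, 69/7)
  (0, 0)
  (137/9, 0)
  (728/61, 361/61)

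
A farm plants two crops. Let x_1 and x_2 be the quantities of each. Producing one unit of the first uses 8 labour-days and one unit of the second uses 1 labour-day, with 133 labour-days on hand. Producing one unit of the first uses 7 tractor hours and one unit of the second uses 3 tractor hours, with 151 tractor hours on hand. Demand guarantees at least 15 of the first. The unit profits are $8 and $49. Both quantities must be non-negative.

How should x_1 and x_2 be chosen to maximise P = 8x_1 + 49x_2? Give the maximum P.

x_1 = 15, x_2 = 13, maximum P = 757

Feasible corners and P = 8x_1 + 49x_2:
  (133/8, 0) → P = 133
  (15, 0) → P = 120
  (15, 13) → P = 757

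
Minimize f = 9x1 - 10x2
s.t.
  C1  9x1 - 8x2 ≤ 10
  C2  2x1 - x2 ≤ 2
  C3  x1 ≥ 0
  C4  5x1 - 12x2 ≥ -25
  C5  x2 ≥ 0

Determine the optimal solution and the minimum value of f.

Extreme points and f = 9x1 - 10x2:
  (49/19, 60/19) → f = -159/19
  (1, 0) → f = 9
  (0, 25/12) → f = -125/6
  (0, 0) → f = 0

x1 = 0, x2 = 25/12, minimum f = -125/6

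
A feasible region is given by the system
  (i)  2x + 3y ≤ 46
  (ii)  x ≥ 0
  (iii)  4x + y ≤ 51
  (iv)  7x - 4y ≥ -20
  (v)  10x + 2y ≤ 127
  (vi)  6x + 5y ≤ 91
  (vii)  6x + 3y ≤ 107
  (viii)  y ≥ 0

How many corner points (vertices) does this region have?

The feasible vertices (each the meet of two boundaries and inside every other half-plane) are:
  (124/29, 362/29)
  (43/8, 47/4)
  (0, 5)
  (0, 0)
  (25/2, 1)
  (82/7, 29/7)
  (127/10, 0)

7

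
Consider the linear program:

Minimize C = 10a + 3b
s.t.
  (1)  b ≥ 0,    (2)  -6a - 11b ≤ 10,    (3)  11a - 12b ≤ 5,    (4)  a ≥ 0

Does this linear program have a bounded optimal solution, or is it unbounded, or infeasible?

Vertices and C = 10a + 3b:
  (5/11, 0) → C = 50/11
  (0, 0) → C = 0
The feasible region has finitely many vertices and no improving ray; the minimum is 0 at (0, 0).

bounded optimum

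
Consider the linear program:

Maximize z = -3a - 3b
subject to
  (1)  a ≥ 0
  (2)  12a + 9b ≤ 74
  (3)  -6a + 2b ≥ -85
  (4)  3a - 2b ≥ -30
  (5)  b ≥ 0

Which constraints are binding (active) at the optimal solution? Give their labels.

(1) and (5)

Extreme points and z = -3a - 3b:
  (0, 74/9) → z = -74/3
  (0, 0) → z = 0
  (37/6, 0) → z = -37/2

The maximum is at (0, 0). Substituting into each constraint, equality holds for (1) and (5); the remaining constraints have slack.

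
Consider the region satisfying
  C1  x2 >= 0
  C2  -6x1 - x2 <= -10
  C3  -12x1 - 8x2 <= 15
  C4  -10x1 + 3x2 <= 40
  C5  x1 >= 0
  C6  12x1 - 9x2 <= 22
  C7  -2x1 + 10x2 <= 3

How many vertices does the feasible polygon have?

4

The feasible vertices (each the meet of two boundaries and inside every other half-plane) are:
  (5/3, 0)
  (11/6, 0)
  (97/62, 19/31)
  (247/102, 40/51)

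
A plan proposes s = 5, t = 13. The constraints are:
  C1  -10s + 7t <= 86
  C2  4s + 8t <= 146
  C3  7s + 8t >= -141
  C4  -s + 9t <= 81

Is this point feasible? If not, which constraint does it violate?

not feasible — violates C4

Constraint C4: -s + 9t = 112, which is not ≤ 81. All other constraints are satisfied.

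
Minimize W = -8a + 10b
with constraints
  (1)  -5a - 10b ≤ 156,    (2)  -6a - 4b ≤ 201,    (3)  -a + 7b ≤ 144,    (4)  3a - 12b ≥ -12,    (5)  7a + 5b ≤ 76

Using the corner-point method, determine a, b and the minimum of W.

Feasible corners and W = -8a + 10b:
  (-332/15, -68/15) → W = 1976/15
  (308/9, -1472/45) → W = -5408/9
  (284/33, 104/33) → W = -112/3

At the optimal vertex, -5a - 10b = 156 and 7a + 5b = 76.
Solving simultaneously gives a = 308/9, b = -1472/45.

a = 308/9, b = -1472/45, minimum W = -5408/9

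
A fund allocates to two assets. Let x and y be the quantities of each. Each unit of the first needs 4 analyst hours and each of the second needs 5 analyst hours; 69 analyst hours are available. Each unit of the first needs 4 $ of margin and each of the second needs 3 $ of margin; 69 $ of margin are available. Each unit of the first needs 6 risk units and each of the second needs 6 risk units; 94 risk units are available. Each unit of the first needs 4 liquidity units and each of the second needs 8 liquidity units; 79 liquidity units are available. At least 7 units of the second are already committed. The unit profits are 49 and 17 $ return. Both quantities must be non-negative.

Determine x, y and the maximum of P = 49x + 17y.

Corner points and P = 49x + 17y:
  (0, 79/8) → P = 1343/8
  (0, 7) → P = 119
  (23/4, 7) → P = 1603/4

At the optimal vertex, 4x + 8y = 79 and y = 7.
Solving simultaneously gives x = 23/4, y = 7.

x = 23/4, y = 7, maximum P = 1603/4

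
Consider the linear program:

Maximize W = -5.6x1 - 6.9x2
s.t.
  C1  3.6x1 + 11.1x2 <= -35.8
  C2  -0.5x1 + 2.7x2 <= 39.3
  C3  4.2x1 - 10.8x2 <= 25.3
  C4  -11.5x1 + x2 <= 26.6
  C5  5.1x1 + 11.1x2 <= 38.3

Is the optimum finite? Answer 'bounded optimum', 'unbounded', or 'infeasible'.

bounded optimum

Extreme points and W = -5.6x1 - 6.9x2:
  (-3527/2850, -4024/1425) → W = 188206/7125
  (-33106/13125, -31594/13125) → W = 2016961/65625
  (-15629/6000, -40267/12000) → W = 4528871/120000
The feasible region has finitely many vertices and no improving ray; the maximum is 4528871/120000 at (-15629/6000, -40267/12000).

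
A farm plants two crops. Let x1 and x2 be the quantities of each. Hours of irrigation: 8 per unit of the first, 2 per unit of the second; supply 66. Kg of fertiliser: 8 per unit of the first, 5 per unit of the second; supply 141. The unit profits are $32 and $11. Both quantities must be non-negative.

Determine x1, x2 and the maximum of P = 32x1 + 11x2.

x1 = 2, x2 = 25, maximum P = 339

The binding constraints are 8x1 + 2x2 = 66 and 8x1 + 5x2 = 141.
Solving simultaneously gives x1 = 2, x2 = 25.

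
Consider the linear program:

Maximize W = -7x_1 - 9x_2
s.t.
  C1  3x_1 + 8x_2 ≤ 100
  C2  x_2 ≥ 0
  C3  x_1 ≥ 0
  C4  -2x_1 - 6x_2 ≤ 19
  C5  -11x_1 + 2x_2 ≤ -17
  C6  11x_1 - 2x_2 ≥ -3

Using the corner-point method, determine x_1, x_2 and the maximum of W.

Vertices and W = -7x_1 - 9x_2:
  (100/3, 0) → W = -700/3
  (168/47, 1049/94) → W = -11793/94
  (17/11, 0) → W = -119/11

At the optimal vertex, x_2 = 0 and -11x_1 + 2x_2 = -17.
Solving simultaneously gives x_1 = 17/11, x_2 = 0.

x_1 = 17/11, x_2 = 0, maximum W = -119/11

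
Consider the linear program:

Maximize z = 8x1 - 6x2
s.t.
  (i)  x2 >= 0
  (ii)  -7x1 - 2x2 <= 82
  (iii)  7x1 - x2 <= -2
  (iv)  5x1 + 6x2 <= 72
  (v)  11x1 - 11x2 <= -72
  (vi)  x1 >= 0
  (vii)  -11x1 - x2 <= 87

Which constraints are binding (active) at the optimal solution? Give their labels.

(iii) and (v)

Corner points and z = 8x1 - 6x2:
  (60/47, 514/47) → z = -2604/47
  (25/33, 241/33) → z = -1246/33
  (0, 12) → z = -72
  (0, 72/11) → z = -432/11

The maximum is at (25/33, 241/33). Substituting into each constraint, equality holds for (iii) and (v); the remaining constraints have slack.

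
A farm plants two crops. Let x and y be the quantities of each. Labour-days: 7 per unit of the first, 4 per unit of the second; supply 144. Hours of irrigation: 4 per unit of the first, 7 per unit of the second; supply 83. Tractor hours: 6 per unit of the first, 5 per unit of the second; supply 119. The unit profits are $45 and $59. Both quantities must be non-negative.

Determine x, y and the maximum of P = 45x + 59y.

x = 19, y = 1, maximum P = 914

Vertices and P = 45x + 59y:
  (0, 0) → P = 0
  (0, 83/7) → P = 4897/7
  (119/6, 0) → P = 1785/2
  (19, 1) → P = 914

At the optimal vertex, 4x + 7y = 83 and 6x + 5y = 119.
Solving simultaneously gives x = 19, y = 1.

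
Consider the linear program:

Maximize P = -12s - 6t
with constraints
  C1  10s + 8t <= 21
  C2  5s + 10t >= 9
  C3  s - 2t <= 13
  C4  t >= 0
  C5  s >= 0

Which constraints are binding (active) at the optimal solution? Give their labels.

C2 and C5

Feasible corners and P = -12s - 6t:
  (21/10, 0) → P = -126/5
  (0, 21/8) → P = -63/4
  (9/5, 0) → P = -108/5
  (0, 9/10) → P = -27/5

The maximum is at (0, 9/10). Substituting into each constraint, equality holds for C2 and C5; the remaining constraints have slack.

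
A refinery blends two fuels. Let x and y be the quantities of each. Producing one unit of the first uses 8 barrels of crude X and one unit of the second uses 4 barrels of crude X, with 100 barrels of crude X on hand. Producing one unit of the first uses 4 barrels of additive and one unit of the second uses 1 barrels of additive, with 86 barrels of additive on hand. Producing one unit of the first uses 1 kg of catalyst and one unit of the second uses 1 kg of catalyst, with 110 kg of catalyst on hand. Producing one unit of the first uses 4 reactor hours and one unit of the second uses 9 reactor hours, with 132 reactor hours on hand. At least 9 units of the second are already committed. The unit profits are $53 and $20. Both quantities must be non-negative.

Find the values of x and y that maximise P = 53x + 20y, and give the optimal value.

x = 8, y = 9, maximum P = 604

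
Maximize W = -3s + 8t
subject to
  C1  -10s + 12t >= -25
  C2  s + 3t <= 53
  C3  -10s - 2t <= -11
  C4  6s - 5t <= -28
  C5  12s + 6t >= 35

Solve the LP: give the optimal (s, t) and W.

At the optimal vertex, s + 3t = 53 and -10s - 2t = -11.
Solving simultaneously gives s = -73/28, t = 519/28.

s = -73/28, t = 519/28, maximum W = 4371/28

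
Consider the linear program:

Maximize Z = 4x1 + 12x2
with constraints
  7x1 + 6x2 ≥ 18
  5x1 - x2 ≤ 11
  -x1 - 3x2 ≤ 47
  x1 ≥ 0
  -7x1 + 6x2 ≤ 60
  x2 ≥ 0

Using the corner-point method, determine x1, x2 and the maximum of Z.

x1 = 126/23, x2 = 377/23, maximum Z = 5028/23

Corner points and Z = 4x1 + 12x2:
  (84/37, 13/37) → Z = 492/37
  (0, 3) → Z = 36
  (126/23, 377/23) → Z = 5028/23
  (0, 10) → Z = 120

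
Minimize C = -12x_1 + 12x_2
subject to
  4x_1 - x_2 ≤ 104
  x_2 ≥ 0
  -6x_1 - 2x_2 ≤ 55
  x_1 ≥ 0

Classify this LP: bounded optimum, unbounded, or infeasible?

bounded optimum

Feasible corners and C = -12x_1 + 12x_2:
  (26, 0) → C = -312
  (0, 0) → C = 0
The feasible region has finitely many vertices and no improving ray; the minimum is -312 at (26, 0).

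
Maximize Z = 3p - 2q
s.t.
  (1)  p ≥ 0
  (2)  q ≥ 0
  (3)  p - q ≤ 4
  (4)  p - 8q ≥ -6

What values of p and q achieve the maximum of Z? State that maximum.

p = 38/7, q = 10/7, maximum Z = 94/7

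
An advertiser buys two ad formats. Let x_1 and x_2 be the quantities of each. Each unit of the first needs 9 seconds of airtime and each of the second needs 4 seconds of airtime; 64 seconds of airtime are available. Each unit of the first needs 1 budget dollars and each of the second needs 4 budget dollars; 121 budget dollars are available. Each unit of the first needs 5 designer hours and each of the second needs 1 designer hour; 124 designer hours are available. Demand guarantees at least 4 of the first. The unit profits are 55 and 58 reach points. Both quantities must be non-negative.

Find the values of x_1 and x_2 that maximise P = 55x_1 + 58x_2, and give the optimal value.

Feasible corners and P = 55x_1 + 58x_2:
  (64/9, 0) → P = 3520/9
  (4, 0) → P = 220
  (4, 7) → P = 626

The optimum lies where 9x_1 + 4x_2 = 64 and x_1 = 4.
Solving simultaneously gives x_1 = 4, x_2 = 7.

x_1 = 4, x_2 = 7, maximum P = 626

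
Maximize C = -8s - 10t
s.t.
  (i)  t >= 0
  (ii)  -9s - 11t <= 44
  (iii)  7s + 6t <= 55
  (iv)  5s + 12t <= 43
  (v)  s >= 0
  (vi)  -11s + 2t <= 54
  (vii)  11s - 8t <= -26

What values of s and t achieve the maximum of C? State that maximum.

Feasible corners and C = -8s - 10t:
  (0, 43/12) → C = -215/6
  (8/43, 603/172) → C = -3143/86
  (0, 13/4) → C = -65/2

At the optimal vertex, s = 0 and 11s - 8t = -26.
Solving simultaneously gives s = 0, t = 13/4.

s = 0, t = 13/4, maximum C = -65/2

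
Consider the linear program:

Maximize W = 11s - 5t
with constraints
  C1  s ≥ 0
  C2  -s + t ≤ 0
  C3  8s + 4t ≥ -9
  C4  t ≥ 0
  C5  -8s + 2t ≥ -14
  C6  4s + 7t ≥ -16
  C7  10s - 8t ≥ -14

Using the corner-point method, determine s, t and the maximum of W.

Extreme points and W = 11s - 5t:
  (0, 0) → W = 0
  (7/3, 7/3) → W = 14
  (7/4, 0) → W = 77/4

The binding constraints are t = 0 and -8s + 2t = -14.
Solving simultaneously gives s = 7/4, t = 0.

s = 7/4, t = 0, maximum W = 77/4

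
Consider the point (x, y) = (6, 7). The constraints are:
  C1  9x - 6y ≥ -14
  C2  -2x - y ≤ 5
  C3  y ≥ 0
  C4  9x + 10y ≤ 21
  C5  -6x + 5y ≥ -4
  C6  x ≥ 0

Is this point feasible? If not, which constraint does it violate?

not feasible — violates C4

Constraint C4: 9x + 10y = 124, which is not ≤ 21. All other constraints are satisfied.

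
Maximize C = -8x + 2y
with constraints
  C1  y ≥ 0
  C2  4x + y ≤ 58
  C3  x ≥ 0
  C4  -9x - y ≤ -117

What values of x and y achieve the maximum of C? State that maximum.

Feasible corners and C = -8x + 2y:
  (29/2, 0) → C = -116
  (13, 0) → C = -104
  (59/5, 54/5) → C = -364/5

At the optimal vertex, 4x + y = 58 and -9x - y = -117.
Solving simultaneously gives x = 59/5, y = 54/5.

x = 59/5, y = 54/5, maximum C = -364/5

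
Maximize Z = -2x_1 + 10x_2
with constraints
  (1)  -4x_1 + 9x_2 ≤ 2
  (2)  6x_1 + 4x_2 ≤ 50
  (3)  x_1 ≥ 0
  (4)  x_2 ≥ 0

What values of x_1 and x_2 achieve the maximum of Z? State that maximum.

x_1 = 221/35, x_2 = 106/35, maximum Z = 618/35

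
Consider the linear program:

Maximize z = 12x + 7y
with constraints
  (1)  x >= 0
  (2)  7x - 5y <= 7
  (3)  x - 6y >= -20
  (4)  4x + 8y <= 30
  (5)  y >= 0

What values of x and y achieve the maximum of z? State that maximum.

The binding constraints are 7x - 5y = 7 and 4x + 8y = 30.
Solving simultaneously gives x = 103/38, y = 91/38.

x = 103/38, y = 91/38, maximum z = 1873/38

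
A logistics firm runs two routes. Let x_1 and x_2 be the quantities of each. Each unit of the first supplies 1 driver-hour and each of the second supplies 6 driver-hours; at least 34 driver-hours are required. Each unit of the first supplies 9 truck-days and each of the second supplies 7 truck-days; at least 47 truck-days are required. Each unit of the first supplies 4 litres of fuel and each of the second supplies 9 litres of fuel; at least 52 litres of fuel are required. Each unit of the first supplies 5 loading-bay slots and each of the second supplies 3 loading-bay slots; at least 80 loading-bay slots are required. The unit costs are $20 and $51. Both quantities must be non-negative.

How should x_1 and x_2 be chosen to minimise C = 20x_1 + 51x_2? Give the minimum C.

x_1 = 14, x_2 = 10/3, minimum C = 450

Vertices and C = 20x_1 + 51x_2:
  (0, 80/3) → C = 1360
  (34, 0) → C = 680
  (14, 10/3) → C = 450
The feasible region is unbounded (it extends along (0, 1), (1, 0)), but C strictly increases along every unbounded feasible direction, so there is no improving ray and the minimum is attained at a vertex.

At the optimal vertex, x_1 + 6x_2 = 34 and 5x_1 + 3x_2 = 80.
Solving simultaneously gives x_1 = 14, x_2 = 10/3.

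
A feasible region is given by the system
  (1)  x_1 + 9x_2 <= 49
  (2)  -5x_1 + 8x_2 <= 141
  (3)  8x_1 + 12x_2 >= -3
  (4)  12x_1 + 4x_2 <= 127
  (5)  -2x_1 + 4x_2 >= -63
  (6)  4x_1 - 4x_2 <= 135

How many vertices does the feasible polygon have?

Intersecting each pair of boundary lines and keeping only the points that satisfy every inequality leaves:
  (-41/4, 79/12)
  (947/104, 461/104)
  (93/7, -255/28)
  (95/7, -251/28)

4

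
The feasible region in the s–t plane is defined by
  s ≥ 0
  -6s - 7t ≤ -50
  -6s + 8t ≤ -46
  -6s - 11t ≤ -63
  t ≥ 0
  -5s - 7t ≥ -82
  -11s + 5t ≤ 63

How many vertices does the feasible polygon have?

4

Intersecting each pair of boundary lines and keeping only the points that satisfy every inequality leaves:
  (505/57, 17/19)
  (489/41, 131/41)
  (21/2, 0)
  (82/5, 0)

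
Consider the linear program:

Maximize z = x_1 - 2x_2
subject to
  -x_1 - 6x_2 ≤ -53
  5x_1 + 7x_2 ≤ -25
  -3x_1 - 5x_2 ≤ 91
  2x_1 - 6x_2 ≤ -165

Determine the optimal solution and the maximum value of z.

x_1 = -1305/44, x_2 = 775/44, maximum z = -2855/44

Corner points and z = x_1 - 2x_2:
  (-811/13, 250/13) → z = -1311/13
  (-112/3, 271/18) → z = -607/9
  (-1305/44, 775/44) → z = -2855/44
The feasible region is unbounded (it extends along (-7, 5), (-5, 3)), but z strictly decreases along every unbounded feasible direction, so there is no improving ray and the maximum is attained at a vertex.

The binding constraints are 5x_1 + 7x_2 = -25 and 2x_1 - 6x_2 = -165.
Solving simultaneously gives x_1 = -1305/44, x_2 = 775/44.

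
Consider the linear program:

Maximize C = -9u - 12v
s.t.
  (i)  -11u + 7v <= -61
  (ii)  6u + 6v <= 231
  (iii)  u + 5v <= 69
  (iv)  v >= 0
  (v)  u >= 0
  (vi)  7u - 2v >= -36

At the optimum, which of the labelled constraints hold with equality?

Vertices and C = -9u - 12v:
  (394/31, 349/31) → C = -7734/31
  (61/11, 0) → C = -549/11
  (247/8, 61/8) → C = -2955/8
  (77/2, 0) → C = -693/2

The maximum is at (61/11, 0). Substituting into each constraint, equality holds for (i) and (iv); the remaining constraints have slack.

(i) and (iv)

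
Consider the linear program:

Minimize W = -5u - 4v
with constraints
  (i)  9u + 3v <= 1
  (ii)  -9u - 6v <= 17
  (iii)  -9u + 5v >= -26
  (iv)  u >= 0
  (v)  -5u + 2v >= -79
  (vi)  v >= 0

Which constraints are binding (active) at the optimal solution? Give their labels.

(i) and (iv)

Feasible corners and W = -5u - 4v:
  (0, 1/3) → W = -4/3
  (1/9, 0) → W = -5/9
  (0, 0) → W = 0

The minimum is at (0, 1/3). Substituting into each constraint, equality holds for (i) and (iv); the remaining constraints have slack.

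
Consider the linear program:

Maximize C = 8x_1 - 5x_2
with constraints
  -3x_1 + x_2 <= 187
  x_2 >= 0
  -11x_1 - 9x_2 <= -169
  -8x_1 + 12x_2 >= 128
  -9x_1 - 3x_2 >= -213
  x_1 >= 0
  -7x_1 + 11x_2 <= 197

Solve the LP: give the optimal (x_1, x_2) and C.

x_1 = 181/11, x_2 = 238/11, maximum C = 258/11

Extreme points and C = 8x_1 - 5x_2:
  (73/17, 230/17) → C = -566/17
  (43/92, 1675/92) → C = -8031/92
  (181/11, 238/11) → C = 258/11
  (73/5, 136/5) → C = -96/5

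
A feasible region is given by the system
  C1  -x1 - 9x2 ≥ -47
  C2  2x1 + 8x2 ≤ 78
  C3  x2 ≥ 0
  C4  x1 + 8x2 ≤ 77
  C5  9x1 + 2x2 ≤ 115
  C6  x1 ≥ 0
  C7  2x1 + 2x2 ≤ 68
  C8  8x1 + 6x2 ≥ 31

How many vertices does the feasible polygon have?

The feasible vertices (each the meet of two boundaries and inside every other half-plane) are:
  (941/79, 308/79)
  (0, 47/9)
  (115/9, 0)
  (31/8, 0)
  (0, 31/6)

5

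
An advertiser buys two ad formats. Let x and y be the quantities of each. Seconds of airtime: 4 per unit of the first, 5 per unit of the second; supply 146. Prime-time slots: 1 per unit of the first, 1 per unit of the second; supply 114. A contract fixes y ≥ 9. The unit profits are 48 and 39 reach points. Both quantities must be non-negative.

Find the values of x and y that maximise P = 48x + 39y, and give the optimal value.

x = 101/4, y = 9, maximum P = 1563

Feasible corners and P = 48x + 39y:
  (0, 146/5) → P = 5694/5
  (0, 9) → P = 351
  (101/4, 9) → P = 1563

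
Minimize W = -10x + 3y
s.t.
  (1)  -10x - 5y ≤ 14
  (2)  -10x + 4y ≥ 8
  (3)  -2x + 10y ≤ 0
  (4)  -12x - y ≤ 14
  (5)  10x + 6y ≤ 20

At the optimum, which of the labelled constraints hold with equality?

(2) and (3)

Extreme points and W = -10x + 3y:
  (-16/15, -2/3) → W = 26/3
  (-28/25, -14/25) → W = 238/25
  (-20/23, -4/23) → W = 188/23
  (-70/61, -14/61) → W = 658/61

The minimum is at (-20/23, -4/23). Substituting into each constraint, equality holds for (2) and (3); the remaining constraints have slack.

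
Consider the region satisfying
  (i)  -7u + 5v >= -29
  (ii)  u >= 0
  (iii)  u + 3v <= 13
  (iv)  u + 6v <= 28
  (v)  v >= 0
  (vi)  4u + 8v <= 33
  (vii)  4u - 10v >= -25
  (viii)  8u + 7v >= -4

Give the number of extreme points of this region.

5

Of the 28 pairwise boundary intersections, those satisfying every inequality are:
  (29/7, 0)
  (397/76, 115/76)
  (0, 0)
  (0, 5/2)
  (65/36, 29/9)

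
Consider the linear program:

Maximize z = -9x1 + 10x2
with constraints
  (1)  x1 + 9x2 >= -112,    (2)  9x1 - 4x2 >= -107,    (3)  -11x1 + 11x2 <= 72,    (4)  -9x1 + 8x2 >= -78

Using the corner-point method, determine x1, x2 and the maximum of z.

x1 = 1434/11, x2 = 1506/11, maximum z = 2154/11

Corner points and z = -9x1 + 10x2:
  (-83/5, -53/5) → z = 217/5
  (-194/89, -1086/89) → z = -9114/89
  (-889/55, -529/55) → z = 2711/55
  (1434/11, 1506/11) → z = 2154/11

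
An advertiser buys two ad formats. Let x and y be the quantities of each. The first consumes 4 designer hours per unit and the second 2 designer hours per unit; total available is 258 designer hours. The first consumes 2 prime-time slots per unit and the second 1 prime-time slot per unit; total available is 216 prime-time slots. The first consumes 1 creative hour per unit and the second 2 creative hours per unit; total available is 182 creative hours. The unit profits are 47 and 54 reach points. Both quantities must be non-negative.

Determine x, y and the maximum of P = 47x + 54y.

x = 76/3, y = 235/3, maximum P = 16262/3

Vertices and P = 47x + 54y:
  (0, 0) → P = 0
  (0, 91) → P = 4914
  (129/2, 0) → P = 6063/2
  (76/3, 235/3) → P = 16262/3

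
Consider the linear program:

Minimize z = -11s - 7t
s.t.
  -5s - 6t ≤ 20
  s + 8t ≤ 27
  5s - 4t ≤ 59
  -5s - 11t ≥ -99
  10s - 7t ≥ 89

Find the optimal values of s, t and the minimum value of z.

s = 145/11, t = 19/11, minimum z = -1728/11

Vertices and z = -11s - 7t:
  (137/25, -79/10) → z = -249/50
  (394/95, -129/19) → z = 181/95
  (145/11, 19/11) → z = -1728/11
  (901/87, 181/87) → z = -3726/29

The optimum lies where s + 8t = 27 and 5s - 4t = 59.
Solving simultaneously gives s = 145/11, t = 19/11.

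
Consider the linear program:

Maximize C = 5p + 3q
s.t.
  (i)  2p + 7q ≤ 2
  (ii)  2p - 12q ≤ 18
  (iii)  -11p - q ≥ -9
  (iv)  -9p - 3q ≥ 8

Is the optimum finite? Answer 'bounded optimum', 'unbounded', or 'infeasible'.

bounded optimum

Extreme points and C = 5p + 3q:
  (-62/57, 34/57) → C = -208/57
  (-7/19, -89/57) → C = -124/19
The feasible region has finitely many vertices and no improving ray; the maximum is -208/57 at (-62/57, 34/57).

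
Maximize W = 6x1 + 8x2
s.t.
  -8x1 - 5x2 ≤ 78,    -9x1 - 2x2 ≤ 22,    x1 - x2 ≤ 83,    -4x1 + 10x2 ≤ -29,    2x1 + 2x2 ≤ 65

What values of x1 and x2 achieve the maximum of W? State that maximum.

x1 = 177/7, x2 = 101/14, maximum W = 1466/7

Feasible corners and W = 6x1 + 8x2:
  (46/29, -526/29) → W = -3932/29
  (337/13, -742/13) → W = -3914/13
  (-81/49, -349/98) → W = -1882/49
  (231/4, -101/4) → W = 289/2
  (177/7, 101/14) → W = 1466/7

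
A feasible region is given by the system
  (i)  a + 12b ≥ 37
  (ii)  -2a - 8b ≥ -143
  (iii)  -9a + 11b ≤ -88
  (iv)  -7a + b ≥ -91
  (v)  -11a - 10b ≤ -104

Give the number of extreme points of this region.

Intersecting each pair of boundary lines and keeping only the points that satisfy every inequality leaves:
  (209/17, 35/17)
  (1129/85, 168/85)
  (913/68, 203/68)

3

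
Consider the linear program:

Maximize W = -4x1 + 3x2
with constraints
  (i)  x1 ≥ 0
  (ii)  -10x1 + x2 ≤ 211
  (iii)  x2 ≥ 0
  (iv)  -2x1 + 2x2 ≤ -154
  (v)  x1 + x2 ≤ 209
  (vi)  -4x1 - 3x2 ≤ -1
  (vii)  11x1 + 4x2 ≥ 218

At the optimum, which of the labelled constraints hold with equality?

Vertices and W = -4x1 + 3x2:
  (77, 0) → W = -308
  (209, 0) → W = -836
  (143, 66) → W = -374

The maximum is at (77, 0). Substituting into each constraint, equality holds for (iii) and (iv); the remaining constraints have slack.

(iii) and (iv)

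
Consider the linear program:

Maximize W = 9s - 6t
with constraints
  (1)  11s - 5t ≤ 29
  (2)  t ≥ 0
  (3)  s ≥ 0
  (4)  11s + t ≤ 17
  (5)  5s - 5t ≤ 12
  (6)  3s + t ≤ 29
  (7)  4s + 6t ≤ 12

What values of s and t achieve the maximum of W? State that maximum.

Feasible corners and W = 9s - 6t:
  (0, 0) → W = 0
  (17/11, 0) → W = 153/11
  (0, 2) → W = -12
  (45/31, 32/31) → W = 213/31

The binding constraints are t = 0 and 11s + t = 17.
Solving simultaneously gives s = 17/11, t = 0.

s = 17/11, t = 0, maximum W = 153/11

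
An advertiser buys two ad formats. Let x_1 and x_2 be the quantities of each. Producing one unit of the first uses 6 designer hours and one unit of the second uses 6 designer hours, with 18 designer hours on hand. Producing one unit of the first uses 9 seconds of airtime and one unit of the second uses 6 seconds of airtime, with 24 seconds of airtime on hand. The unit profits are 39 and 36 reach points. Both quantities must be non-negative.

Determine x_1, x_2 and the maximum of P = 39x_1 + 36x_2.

x_1 = 2, x_2 = 1, maximum P = 114

Feasible corners and P = 39x_1 + 36x_2:
  (0, 0) → P = 0
  (0, 3) → P = 108
  (8/3, 0) → P = 104
  (2, 1) → P = 114

The binding constraints are 6x_1 + 6x_2 = 18 and 9x_1 + 6x_2 = 24.
Solving simultaneously gives x_1 = 2, x_2 = 1.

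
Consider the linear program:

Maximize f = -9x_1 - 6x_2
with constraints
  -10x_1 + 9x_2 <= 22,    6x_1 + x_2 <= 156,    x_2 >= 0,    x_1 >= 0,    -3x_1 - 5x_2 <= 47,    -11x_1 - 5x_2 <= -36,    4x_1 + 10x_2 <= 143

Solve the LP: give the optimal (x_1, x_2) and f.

x_1 = 36/11, x_2 = 0, maximum f = -324/11

Extreme points and f = -9x_1 - 6x_2:
  (214/149, 602/149) → f = -5538/149
  (1067/136, 759/68) → f = -18711/136
  (26, 0) → f = -234
  (1417/56, 117/28) → f = -14157/56
  (36/11, 0) → f = -324/11

At the optimal vertex, x_2 = 0 and -11x_1 - 5x_2 = -36.
Solving simultaneously gives x_1 = 36/11, x_2 = 0.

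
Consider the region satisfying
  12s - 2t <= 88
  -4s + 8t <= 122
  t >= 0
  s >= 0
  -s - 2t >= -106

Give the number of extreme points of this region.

Pairwise boundary intersections that survive every other constraint:
  (237/22, 227/11)
  (22/3, 0)
  (0, 61/4)
  (0, 0)

4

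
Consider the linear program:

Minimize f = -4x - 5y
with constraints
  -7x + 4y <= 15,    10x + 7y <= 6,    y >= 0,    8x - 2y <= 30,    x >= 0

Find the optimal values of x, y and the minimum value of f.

x = 0, y = 6/7, minimum f = -30/7

Vertices and f = -4x - 5y:
  (3/5, 0) → f = -12/5
  (0, 6/7) → f = -30/7
  (0, 0) → f = 0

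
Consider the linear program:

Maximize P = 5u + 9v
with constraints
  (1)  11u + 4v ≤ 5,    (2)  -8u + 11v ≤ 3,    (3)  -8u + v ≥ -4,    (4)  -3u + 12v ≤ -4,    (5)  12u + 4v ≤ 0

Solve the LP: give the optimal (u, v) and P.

Extreme points and P = 5u + 9v:
  (-80/63, -41/63) → P = -769/63
  (4/11, -12/11) → P = -8
  (4/39, -4/13) → P = -88/39
The feasible region is unbounded (it extends along (-11, -8), (-1, -8)), but P strictly decreases along every unbounded feasible direction, so there is no improving ray and the maximum is attained at a vertex.

u = 4/39, v = -4/13, maximum P = -88/39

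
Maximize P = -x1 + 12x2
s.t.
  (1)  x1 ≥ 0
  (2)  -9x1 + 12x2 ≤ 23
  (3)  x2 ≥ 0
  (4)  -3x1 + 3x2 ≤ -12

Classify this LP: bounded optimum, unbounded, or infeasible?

From the feasible point (71/3, 59/3), moving in the direction (12, 9) keeps every constraint satisfied while P increases without bound.

unbounded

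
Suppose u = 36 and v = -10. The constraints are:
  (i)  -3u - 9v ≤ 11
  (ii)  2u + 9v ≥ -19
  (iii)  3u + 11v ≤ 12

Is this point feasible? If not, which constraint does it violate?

feasible

(i): -18 ≤ 11 ✓
(ii): -18 ≥ -19 ✓
(iii): -2 ≤ 12 ✓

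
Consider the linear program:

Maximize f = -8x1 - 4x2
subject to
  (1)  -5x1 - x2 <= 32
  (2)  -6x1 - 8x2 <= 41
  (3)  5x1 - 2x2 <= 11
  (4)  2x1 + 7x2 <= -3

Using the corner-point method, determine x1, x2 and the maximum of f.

x1 = -215/34, x2 = -13/34, maximum f = 886/17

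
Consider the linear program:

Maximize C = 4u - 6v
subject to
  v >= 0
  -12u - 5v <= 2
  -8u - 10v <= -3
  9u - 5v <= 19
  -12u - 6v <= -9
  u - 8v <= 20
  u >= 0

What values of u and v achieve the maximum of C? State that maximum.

The feasible region is unbounded (it extends along (0, 1), (5, 9)), but C strictly decreases along every unbounded feasible direction, so there is no improving ray and the maximum is attained at a vertex.

The optimum lies where v = 0 and 9u - 5v = 19.
Solving simultaneously gives u = 19/9, v = 0.

u = 19/9, v = 0, maximum C = 76/9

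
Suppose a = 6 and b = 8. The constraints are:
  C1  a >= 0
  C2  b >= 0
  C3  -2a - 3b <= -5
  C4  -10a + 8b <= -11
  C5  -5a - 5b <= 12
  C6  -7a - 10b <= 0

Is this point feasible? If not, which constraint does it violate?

not feasible — violates C4

Constraint C4: -10a + 8b = 4, which is not ≤ -11. All other constraints are satisfied.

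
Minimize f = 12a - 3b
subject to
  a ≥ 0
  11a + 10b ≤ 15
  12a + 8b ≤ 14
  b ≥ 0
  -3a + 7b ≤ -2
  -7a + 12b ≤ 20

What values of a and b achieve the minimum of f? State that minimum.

Feasible corners and f = 12a - 3b:
  (7/6, 0) → f = 14
  (19/18, 1/6) → f = 73/6
  (2/3, 0) → f = 8

a = 2/3, b = 0, minimum f = 8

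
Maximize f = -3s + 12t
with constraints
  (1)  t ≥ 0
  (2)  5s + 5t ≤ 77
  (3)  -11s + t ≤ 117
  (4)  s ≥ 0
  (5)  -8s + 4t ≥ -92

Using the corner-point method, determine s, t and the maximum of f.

s = 0, t = 77/5, maximum f = 924/5

Extreme points and f = -3s + 12t:
  (0, 0) → f = 0
  (23/2, 0) → f = -69/2
  (0, 77/5) → f = 924/5
  (64/5, 13/5) → f = -36/5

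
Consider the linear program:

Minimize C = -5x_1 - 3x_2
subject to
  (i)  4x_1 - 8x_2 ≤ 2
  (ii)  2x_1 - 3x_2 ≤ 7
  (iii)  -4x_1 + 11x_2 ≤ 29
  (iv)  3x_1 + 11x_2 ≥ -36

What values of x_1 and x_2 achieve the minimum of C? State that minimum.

Corner points and C = -5x_1 - 3x_2:
  (25/2, 6) → C = -161/2
  (-133/34, -75/34) → C = 445/17
  (82/5, 43/5) → C = -539/5
  (-65/7, -57/77) → C = 3746/77

At the optimal vertex, 2x_1 - 3x_2 = 7 and -4x_1 + 11x_2 = 29.
Solving simultaneously gives x_1 = 82/5, x_2 = 43/5.

x_1 = 82/5, x_2 = 43/5, minimum C = -539/5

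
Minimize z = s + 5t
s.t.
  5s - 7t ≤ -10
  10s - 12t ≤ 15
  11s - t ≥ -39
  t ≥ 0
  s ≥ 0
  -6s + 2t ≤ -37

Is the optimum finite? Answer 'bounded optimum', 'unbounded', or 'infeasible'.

bounded optimum

Vertices and z = s + 5t:
  (45/2, 35/2) → z = 110
  (279/32, 245/32) → z = 47
The feasible region has finitely many vertices and no improving ray; the minimum is 47 at (279/32, 245/32).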